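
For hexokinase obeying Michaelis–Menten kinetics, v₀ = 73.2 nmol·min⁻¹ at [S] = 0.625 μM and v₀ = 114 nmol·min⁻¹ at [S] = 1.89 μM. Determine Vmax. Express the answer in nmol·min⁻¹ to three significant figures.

From v = Vmax[S]/(Km+[S]), each point gives Vmax = v(Km+[S])/[S].
Equating: 73.2(Km+0.625)/0.625 = 114(Km+1.89)/1.89.
117.1·Km + 73.2 = 60.32·Km + 114, so (117.1 − 60.32)·Km = 114 − 73.2.
Km = 40.80/56.80 = 0.718 μM; then Vmax = 73.2(0.718+0.625)/0.625 = 157 nmol·min⁻¹.

157 nmol·min⁻¹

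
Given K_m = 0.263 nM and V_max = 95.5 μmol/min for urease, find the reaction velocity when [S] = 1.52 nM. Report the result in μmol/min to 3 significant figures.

[S]/(Km+[S]) = 1.52/1.783 = 0.8525, the fractional saturation.
v = 0.8525 × Vmax = 0.8525 × 95.5 = 81.4 μmol/min.

81.4 μmol/min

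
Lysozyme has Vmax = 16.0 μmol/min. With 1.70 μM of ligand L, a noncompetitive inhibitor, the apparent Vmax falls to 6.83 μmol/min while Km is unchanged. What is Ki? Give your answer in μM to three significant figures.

Noncompetitive: Vmax,app = Vmax/α with α = 1 + [I]/Ki.
α = Vmax/Vmax,app = 16.0/6.83 = 2.343.
Since α = 1 + [I]/Ki, [I]/Ki = 2.343 − 1 = 1.343 and Ki = 1.70/1.343 = 1.27 μM.

1.27 μM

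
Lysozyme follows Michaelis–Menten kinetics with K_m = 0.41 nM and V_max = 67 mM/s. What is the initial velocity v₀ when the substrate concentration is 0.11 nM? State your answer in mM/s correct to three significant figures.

v = Vmax·[S]/(Km + [S]) = 67 × 0.11 / (0.41 + 0.11)
  = 7.370 / 0.5200 = 14.2 mM/s.

14.2 mM/s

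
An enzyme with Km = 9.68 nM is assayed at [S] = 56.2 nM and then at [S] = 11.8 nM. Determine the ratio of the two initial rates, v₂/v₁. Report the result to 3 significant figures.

Since Vmax cancels, v₂/v₁ = [S]₂(Km+[S]₁) / [S]₁(Km+[S]₂).
= 11.8×(9.68+56.2) / (56.2×(9.68+11.8)) = 777.4/1207 = 0.644.

0.644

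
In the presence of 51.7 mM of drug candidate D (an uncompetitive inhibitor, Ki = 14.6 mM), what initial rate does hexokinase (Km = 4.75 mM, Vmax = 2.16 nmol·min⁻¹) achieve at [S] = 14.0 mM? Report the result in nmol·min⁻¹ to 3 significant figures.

0.443 nmol·min⁻¹

α = 1 + [I]/Ki = 1 + 51.7/14.6 = 4.541.
For an uncompetitive inhibitor, both parameters are divided by α, giving Vmax/α and Km/α: Km,app = 1.05 mM, Vmax,app = 0.476 nmol·min⁻¹.
v = Vmax,app·[S]/(Km,app + [S]) = 0.476 × 14.0/(1.05 + 14.0) = 0.443 nmol·min⁻¹.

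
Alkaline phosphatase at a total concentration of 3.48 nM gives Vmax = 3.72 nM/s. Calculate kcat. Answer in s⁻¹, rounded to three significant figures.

1.07 s⁻¹

kcat = Vmax/[E]total = 3.72 nM/s / 3.48 nM = 1.07 s⁻¹.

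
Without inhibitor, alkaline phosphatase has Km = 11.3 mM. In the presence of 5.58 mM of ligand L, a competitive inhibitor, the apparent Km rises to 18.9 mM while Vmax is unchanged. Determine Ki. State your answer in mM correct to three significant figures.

8.30 mM

Competitive: Km,app = α·Km with α = 1 + [I]/Ki.
α = Km,app/Km = 18.9/11.3 = 1.673.
Since α = 1 + [I]/Ki, [I]/Ki = 1.673 − 1 = 0.6726 and Ki = 5.58/0.6726 = 8.30 mM.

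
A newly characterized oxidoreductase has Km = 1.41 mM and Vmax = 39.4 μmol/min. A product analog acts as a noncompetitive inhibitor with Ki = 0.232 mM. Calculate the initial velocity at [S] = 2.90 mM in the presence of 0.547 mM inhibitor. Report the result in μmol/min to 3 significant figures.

7.90 μmol/min

α = 1 + [I]/Ki = 1 + 0.547/0.232 = 3.358.
For a noncompetitive inhibitor, Vmax is reduced to Vmax/α while Km is unchanged: Km,app = 1.41 mM, Vmax,app = 11.7 μmol/min.
v = Vmax,app·[S]/(Km,app + [S]) = 11.7 × 2.90/(1.41 + 2.90) = 7.90 μmol/min.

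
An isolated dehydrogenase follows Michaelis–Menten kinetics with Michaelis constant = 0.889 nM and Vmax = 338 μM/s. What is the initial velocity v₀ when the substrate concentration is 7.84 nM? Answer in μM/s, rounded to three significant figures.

304 μM/s

v = Vmax·[S]/(Km + [S]) = 338 × 7.84 / (0.889 + 7.84)
  = 2650 / 8.729 = 304 μM/s.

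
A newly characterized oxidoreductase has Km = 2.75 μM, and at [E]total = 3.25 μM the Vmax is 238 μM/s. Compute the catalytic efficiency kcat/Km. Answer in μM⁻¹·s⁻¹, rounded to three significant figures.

26.6 μM⁻¹·s⁻¹

kcat = Vmax/[E]total = 238/3.25 = 73.2 s⁻¹.
kcat/Km = 73.2/2.75 = 26.6 μM⁻¹·s⁻¹.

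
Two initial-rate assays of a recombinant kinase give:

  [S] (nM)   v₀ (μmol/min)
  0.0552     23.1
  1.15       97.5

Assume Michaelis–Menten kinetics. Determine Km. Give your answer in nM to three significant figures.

0.223 nM

From v = Vmax[S]/(Km+[S]), each point gives Vmax = v(Km+[S])/[S].
Equating: 23.1(Km+0.0552)/0.0552 = 97.5(Km+1.15)/1.15.
418.5·Km + 23.1 = 84.78·Km + 97.5, so (418.5 − 84.78)·Km = 97.5 − 23.1.
Km = 74.40/333.7 = 0.223 nM; then Vmax = 23.1(0.223+0.0552)/0.0552 = 116 μmol/min.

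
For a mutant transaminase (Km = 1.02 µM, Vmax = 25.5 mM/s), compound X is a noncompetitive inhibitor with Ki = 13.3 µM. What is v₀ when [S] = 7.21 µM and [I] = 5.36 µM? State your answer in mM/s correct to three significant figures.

15.9 mM/s

α = 1 + [I]/Ki = 1 + 5.36/13.3 = 1.403.
For a noncompetitive inhibitor, Vmax is reduced to Vmax/α while Km is unchanged: Km,app = 1.02 µM, Vmax,app = 18.2 mM/s.
v = Vmax,app·[S]/(Km,app + [S]) = 18.2 × 7.21/(1.02 + 7.21) = 15.9 mM/s.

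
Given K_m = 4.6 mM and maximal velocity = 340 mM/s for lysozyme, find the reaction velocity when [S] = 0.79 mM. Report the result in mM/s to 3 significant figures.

[S]/(Km+[S]) = 0.79/5.390 = 0.1466, the fractional saturation.
v = 0.1466 × Vmax = 0.1466 × 340 = 49.8 mM/s.

49.8 mM/s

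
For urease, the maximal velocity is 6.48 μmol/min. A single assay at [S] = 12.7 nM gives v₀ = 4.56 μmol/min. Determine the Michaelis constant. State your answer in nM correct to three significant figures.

From v = Vmax[S]/(Km+[S]), Km = [S](Vmax − v)/v.
Km = 12.7 × (6.48 − 4.56) / 4.56 = 24.38/4.56 = 5.35 nM.

5.35 nM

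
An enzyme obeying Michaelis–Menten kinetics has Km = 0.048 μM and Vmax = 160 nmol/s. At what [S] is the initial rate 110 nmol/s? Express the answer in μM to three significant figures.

Rearranging v = Vmax[S]/(Km+[S]) gives [S] = Km·v/(Vmax − v).
[S] = 0.048 × 110 / (160 − 110) = 5.280/50.00 = 0.106 μM.

0.106 μM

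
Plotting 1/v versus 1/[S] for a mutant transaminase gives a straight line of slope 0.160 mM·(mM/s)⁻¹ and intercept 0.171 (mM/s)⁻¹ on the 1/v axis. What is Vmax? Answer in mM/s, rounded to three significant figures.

5.85 mM/s

The y-intercept of a Lineweaver–Burk plot equals 1/Vmax, so Vmax = 1/0.171 = 5.85 mM/s.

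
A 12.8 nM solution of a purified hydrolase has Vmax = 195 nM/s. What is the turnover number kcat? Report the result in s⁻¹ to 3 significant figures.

15.2 s⁻¹

kcat = Vmax/[E]total = 195 nM/s / 12.8 nM = 15.2 s⁻¹.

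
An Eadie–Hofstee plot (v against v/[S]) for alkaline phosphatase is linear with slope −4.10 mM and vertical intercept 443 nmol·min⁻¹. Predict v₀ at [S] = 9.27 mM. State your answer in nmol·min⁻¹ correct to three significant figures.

307 nmol·min⁻¹

In the Eadie–Hofstee form v = Vmax − Km·(v/[S]), the slope is −Km and the intercept is Vmax, so Km = 4.10 mM and Vmax = 443 nmol·min⁻¹.
v = 443 × 9.27/(4.10 + 9.27) = 307 nmol·min⁻¹.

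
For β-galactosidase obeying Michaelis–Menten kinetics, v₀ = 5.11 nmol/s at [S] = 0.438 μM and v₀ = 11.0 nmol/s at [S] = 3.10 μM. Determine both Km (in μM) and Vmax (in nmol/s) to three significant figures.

From v = Vmax[S]/(Km+[S]), each point gives Vmax = v(Km+[S])/[S].
Equating: 5.11(Km+0.438)/0.438 = 11.0(Km+3.10)/3.10.
11.67·Km + 5.11 = 3.548·Km + 11.0, so (11.67 − 3.548)·Km = 11.0 − 5.11.
Km = 5.890/8.118 = 0.726 μM; then Vmax = 5.11(0.726+0.438)/0.438 = 13.6 nmol/s.

Km = 0.726 μM; Vmax = 13.6 nmol/s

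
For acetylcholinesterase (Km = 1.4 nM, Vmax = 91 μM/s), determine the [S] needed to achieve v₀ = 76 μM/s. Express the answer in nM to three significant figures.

Rearranging v = Vmax[S]/(Km+[S]) gives [S] = Km·v/(Vmax − v).
[S] = 1.4 × 76 / (91 − 76) = 106.4/15.00 = 7.09 nM.

7.09 nM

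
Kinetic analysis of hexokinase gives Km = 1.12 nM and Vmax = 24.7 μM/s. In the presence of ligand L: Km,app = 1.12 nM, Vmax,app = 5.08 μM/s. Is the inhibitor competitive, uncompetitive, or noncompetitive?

noncompetitive

Vmax decreases (24.7 → 5.08 μM/s) while Km is unchanged — pure noncompetitive inhibition.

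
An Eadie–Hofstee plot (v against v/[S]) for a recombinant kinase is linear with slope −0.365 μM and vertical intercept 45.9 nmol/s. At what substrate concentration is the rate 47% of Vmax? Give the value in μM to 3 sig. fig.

0.324 μM

The Eadie–Hofstee slope gives Km = 0.365 μM (slope = −Km).
v/Vmax = [S]/(Km+[S]) = 0.47 ⇒ [S] = Km·0.47/(1−0.47) = 0.365 × 0.8868 = 0.324 μM.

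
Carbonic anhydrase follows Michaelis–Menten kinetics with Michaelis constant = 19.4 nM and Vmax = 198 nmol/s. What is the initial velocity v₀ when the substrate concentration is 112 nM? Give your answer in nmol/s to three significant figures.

v = Vmax·[S]/(Km + [S]) = 198 × 112 / (19.4 + 112)
  = 22180 / 131.4 = 169 nmol/s.

169 nmol/s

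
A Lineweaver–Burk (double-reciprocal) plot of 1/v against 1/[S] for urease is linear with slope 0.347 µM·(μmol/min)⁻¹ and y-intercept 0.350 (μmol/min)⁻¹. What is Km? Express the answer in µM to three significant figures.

y-intercept = 1/Vmax ⇒ Vmax = 2.86 μmol/min; slope = Km/Vmax ⇒ Km = slope × Vmax.
Km = 0.347 × 2.86 = 0.991 µM.

0.991 µM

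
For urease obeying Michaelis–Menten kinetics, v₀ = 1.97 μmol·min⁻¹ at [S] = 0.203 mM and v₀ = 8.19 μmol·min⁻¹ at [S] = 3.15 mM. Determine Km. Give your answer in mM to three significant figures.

0.876 mM

From v = Vmax[S]/(Km+[S]), each point gives Vmax = v(Km+[S])/[S].
Equating: 1.97(Km+0.203)/0.203 = 8.19(Km+3.15)/3.15.
9.704·Km + 1.97 = 2.600·Km + 8.19, so (9.704 − 2.600)·Km = 8.19 − 1.97.
Km = 6.220/7.104 = 0.876 mM; then Vmax = 1.97(0.876+0.203)/0.203 = 10.5 μmol·min⁻¹.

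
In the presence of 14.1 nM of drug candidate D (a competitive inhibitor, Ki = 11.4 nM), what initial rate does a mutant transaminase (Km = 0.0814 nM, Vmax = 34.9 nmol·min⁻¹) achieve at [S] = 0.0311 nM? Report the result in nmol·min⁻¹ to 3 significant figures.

With α = 1 + [I]/Ki = 1 + 14.1/11.4 = 2.237, the competitive rate law is v = Vmax[S] / (αKm + [S]).
v = 34.9×0.0311 / (2.237×0.0814 + 0.0311) = 1.085/0.2132 = 5.09 nmol·min⁻¹.

5.09 nmol·min⁻¹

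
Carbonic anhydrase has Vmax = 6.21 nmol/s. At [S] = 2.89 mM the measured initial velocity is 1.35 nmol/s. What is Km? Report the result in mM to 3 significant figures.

10.4 mM

v/Vmax = 1.35/6.21 = 0.2174 = [S]/(Km+[S]).
So Km + [S] = [S]/0.2174 = 13.29 mM, giving Km = 13.29 − 2.89 = 10.4 mM.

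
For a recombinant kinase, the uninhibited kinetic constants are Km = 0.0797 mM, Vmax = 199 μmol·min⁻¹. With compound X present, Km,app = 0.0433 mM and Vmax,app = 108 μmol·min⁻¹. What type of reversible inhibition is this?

uncompetitive

Both Km and Vmax decrease by the same factor (~1.84-fold) — characteristic of uncompetitive inhibition.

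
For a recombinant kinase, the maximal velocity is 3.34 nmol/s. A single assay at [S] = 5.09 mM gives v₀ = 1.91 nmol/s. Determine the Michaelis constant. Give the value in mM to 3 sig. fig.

3.81 mM

v/Vmax = 1.91/3.34 = 0.5719 = [S]/(Km+[S]).
So Km + [S] = [S]/0.5719 = 8.901 mM, giving Km = 8.901 − 5.09 = 3.81 mM.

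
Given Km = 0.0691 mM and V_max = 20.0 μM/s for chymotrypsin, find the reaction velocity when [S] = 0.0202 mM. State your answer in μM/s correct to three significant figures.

4.52 μM/s

v = Vmax·[S]/(Km + [S]) = 20.0 × 0.0202 / (0.0691 + 0.0202)
  = 0.4040 / 0.08930 = 4.52 μM/s.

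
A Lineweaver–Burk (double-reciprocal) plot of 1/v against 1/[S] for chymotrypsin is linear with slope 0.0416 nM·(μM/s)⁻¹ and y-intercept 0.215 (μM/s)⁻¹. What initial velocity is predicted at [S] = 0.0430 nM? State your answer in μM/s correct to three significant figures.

0.846 μM/s

The y-intercept is 1/Vmax, so Vmax = 1/0.215 = 4.65 μM/s.
The slope is Km/Vmax, so Km = 0.0416 × 4.65 = 0.193 nM.
Then v = 4.65 × 0.0430/(0.193 + 0.0430) = 0.846 μM/s.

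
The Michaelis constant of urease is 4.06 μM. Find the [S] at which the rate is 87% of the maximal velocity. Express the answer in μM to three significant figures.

v/Vmax = [S]/(Km+[S]) = 0.87, so [S] = Km·0.87/(1 − 0.87) = 4.06 × 6.692.
[S] = 27.2 μM.

27.2 μM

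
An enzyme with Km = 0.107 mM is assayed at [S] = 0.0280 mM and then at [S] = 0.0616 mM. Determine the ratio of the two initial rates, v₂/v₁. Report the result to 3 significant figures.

1.76

The fractional saturations are [S]/(Km+[S]) = 0.0280/0.1350 = 0.2074 and 0.0616/0.1686 = 0.3654.
v₂/v₁ is just their ratio: 0.3654/0.2074 = 1.76.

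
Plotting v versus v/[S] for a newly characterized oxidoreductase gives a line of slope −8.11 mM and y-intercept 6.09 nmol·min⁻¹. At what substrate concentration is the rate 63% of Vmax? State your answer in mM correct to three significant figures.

The Eadie–Hofstee slope gives Km = 8.11 mM (slope = −Km).
v/Vmax = [S]/(Km+[S]) = 0.63 ⇒ [S] = Km·0.63/(1−0.63) = 8.11 × 1.703 = 13.8 mM.

13.8 mM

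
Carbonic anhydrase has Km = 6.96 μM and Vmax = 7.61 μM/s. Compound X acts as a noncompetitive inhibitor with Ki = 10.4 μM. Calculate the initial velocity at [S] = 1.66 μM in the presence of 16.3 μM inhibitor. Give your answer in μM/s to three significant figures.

With α = 1 + [I]/Ki = 1 + 16.3/10.4 = 2.567, the noncompetitive rate law is v = (Vmax/α)·[S] / (Km + [S]).
v = (7.61/2.567)×1.66 / (6.96 + 1.66) = 4.921/8.620 = 0.571 μM/s.

0.571 μM/s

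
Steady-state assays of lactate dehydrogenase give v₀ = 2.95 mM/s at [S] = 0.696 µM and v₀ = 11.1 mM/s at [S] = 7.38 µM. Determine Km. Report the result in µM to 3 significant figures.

2.98 µM

In reciprocal form, 1/v = (Km/Vmax)·(1/[S]) + 1/Vmax. The two points give (1/[S], 1/v) = (1.437, 0.3390) and (0.1355, 0.09009).
Slope = (0.3390 − 0.09009)/(1.437 − 0.1355) = 0.1913; intercept = 0.3390 − 0.1913×1.437 = 0.06417.
Vmax = 1/intercept = 15.6 mM/s; Km = slope × Vmax = 0.1913 × 15.6 = 2.98 µM.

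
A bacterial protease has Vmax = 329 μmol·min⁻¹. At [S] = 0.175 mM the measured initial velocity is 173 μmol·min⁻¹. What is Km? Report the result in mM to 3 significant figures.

From v = Vmax[S]/(Km+[S]), Km = [S](Vmax − v)/v.
Km = 0.175 × (329 − 173) / 173 = 27.30/173 = 0.158 mM.

0.158 mM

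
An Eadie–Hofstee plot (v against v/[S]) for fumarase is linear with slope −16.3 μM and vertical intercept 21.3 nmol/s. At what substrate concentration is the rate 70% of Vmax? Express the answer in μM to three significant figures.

38.0 μM

The Eadie–Hofstee slope gives Km = 16.3 μM (slope = −Km).
v/Vmax = [S]/(Km+[S]) = 0.7 ⇒ [S] = Km·0.7/(1−0.7) = 16.3 × 2.333 = 38.0 μM.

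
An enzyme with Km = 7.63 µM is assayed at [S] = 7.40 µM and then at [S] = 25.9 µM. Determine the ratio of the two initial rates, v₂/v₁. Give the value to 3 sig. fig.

Since Vmax cancels, v₂/v₁ = [S]₂(Km+[S]₁) / [S]₁(Km+[S]₂).
= 25.9×(7.63+7.40) / (7.40×(7.63+25.9)) = 389.3/248.1 = 1.57.

1.57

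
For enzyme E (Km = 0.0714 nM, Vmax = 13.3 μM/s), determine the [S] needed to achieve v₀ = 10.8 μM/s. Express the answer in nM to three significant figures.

Rearranging v = Vmax[S]/(Km+[S]) gives [S] = Km·v/(Vmax − v).
[S] = 0.0714 × 10.8 / (13.3 − 10.8) = 0.7711/2.500 = 0.308 nM.

0.308 nM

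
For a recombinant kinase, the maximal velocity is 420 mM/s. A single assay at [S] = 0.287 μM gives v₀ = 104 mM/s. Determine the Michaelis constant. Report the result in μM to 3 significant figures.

From v = Vmax[S]/(Km+[S]), Km = [S](Vmax − v)/v.
Km = 0.287 × (420 − 104) / 104 = 90.69/104 = 0.872 μM.

0.872 μM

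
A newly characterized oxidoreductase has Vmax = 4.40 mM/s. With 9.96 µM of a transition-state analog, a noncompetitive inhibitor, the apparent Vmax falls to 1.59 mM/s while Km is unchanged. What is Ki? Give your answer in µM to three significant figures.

Noncompetitive: Vmax,app = Vmax/α with α = 1 + [I]/Ki.
α = Vmax/Vmax,app = 4.40/1.59 = 2.767.
Ki = [I]/(α − 1) = 9.96/1.767 = 5.64 µM.

5.64 µM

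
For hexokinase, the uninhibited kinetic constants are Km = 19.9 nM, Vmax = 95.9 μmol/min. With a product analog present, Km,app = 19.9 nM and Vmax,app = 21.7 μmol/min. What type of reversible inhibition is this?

Vmax decreases (95.9 → 21.7 μmol/min) while Km is unchanged — pure noncompetitive inhibition.

noncompetitive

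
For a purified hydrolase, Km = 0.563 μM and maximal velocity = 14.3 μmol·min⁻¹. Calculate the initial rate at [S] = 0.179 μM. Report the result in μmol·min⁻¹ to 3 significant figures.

3.45 μmol·min⁻¹

[S]/(Km+[S]) = 0.179/0.7420 = 0.2412, the fractional saturation.
v = 0.2412 × Vmax = 0.2412 × 14.3 = 3.45 μmol·min⁻¹.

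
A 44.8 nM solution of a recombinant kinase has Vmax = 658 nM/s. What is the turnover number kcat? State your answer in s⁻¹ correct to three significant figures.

14.7 s⁻¹

kcat = Vmax/[E]total = 658 nM/s / 44.8 nM = 14.7 s⁻¹.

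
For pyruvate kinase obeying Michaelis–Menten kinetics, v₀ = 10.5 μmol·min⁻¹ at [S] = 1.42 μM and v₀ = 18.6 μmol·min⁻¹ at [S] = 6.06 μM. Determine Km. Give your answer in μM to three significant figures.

1.87 μM

In reciprocal form, 1/v = (Km/Vmax)·(1/[S]) + 1/Vmax. The two points give (1/[S], 1/v) = (0.7042, 0.09524) and (0.1650, 0.05376).
Slope = (0.09524 − 0.05376)/(0.7042 − 0.1650) = 0.07692; intercept = 0.09524 − 0.07692×0.7042 = 0.04107.
Vmax = 1/intercept = 24.3 μmol·min⁻¹; Km = slope × Vmax = 0.07692 × 24.3 = 1.87 μM.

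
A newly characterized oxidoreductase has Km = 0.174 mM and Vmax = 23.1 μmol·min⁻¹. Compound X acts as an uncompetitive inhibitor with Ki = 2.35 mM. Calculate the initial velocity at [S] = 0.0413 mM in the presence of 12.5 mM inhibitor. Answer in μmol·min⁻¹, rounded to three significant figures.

2.19 μmol·min⁻¹

With α = 1 + [I]/Ki = 1 + 12.5/2.35 = 6.319, the uncompetitive rate law is v = (Vmax/α)·[S] / (Km/α + [S]).
v = (23.1/6.319)×0.0413 / (0.174/6.319 + 0.0413) = 0.1510/0.06884 = 2.19 μmol·min⁻¹.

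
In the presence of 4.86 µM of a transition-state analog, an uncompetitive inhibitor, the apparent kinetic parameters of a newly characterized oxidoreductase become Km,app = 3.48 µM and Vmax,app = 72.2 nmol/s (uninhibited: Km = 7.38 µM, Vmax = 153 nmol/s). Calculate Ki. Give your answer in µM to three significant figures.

4.34 µM

Uncompetitive: Vmax,app = Vmax/α (and Km,app = Km/α) with α = 1 + [I]/Ki.
α = Vmax/Vmax,app = 153/72.2 = 2.119.
Since α = 1 + [I]/Ki, [I]/Ki = 2.119 − 1 = 1.119 and Ki = 4.86/1.119 = 4.34 µM.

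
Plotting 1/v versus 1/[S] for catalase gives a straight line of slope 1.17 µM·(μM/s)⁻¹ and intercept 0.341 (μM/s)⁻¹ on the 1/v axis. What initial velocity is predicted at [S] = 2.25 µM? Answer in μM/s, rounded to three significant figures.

1.16 μM/s

The y-intercept is 1/Vmax, so Vmax = 1/0.341 = 2.93 μM/s.
The slope is Km/Vmax, so Km = 1.17 × 2.93 = 3.43 µM.
Then v = 2.93 × 2.25/(3.43 + 2.25) = 1.16 μM/s.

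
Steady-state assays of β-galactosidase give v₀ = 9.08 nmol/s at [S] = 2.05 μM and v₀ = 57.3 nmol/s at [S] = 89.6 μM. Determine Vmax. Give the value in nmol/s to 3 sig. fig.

65.4 nmol/s

From v = Vmax[S]/(Km+[S]), each point gives Vmax = v(Km+[S])/[S].
Equating: 9.08(Km+2.05)/2.05 = 57.3(Km+89.6)/89.6.
4.429·Km + 9.08 = 0.6395·Km + 57.3, so (4.429 − 0.6395)·Km = 57.3 − 9.08.
Km = 48.22/3.790 = 12.7 μM; then Vmax = 9.08(12.7+2.05)/2.05 = 65.4 nmol/s.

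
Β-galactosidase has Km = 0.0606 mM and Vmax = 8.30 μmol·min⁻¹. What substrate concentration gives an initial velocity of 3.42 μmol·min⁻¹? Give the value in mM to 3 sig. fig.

0.0425 mM

The required fractional saturation is v/Vmax = 3.42/8.30 = 0.4120.
Then [S]/(Km+[S]) = 0.4120 ⇒ [S] = 0.0606 × 0.4120/(1 − 0.4120) = 0.0425 mM.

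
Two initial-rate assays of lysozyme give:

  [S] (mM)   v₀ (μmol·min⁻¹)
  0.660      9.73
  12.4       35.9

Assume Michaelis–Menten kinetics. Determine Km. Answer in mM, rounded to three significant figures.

From v = Vmax[S]/(Km+[S]), each point gives Vmax = v(Km+[S])/[S].
Equating: 9.73(Km+0.660)/0.660 = 35.9(Km+12.4)/12.4.
14.74·Km + 9.73 = 2.895·Km + 35.9, so (14.74 − 2.895)·Km = 35.9 − 9.73.
Km = 26.17/11.85 = 2.21 mM; then Vmax = 9.73(2.21+0.660)/0.660 = 42.3 μmol·min⁻¹.

2.21 mM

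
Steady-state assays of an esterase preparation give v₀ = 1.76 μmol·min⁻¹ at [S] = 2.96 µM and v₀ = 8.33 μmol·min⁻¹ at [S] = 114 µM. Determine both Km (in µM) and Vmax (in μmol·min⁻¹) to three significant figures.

In reciprocal form, 1/v = (Km/Vmax)·(1/[S]) + 1/Vmax. The two points give (1/[S], 1/v) = (0.3378, 0.5682) and (0.008772, 0.1200).
Slope = (0.5682 − 0.1200)/(0.3378 − 0.008772) = 1.362; intercept = 0.5682 − 1.362×0.3378 = 0.1081.
Vmax = 1/intercept = 9.25 μmol·min⁻¹; Km = slope × Vmax = 1.362 × 9.25 = 12.6 µM.

Km = 12.6 µM; Vmax = 9.25 μmol·min⁻¹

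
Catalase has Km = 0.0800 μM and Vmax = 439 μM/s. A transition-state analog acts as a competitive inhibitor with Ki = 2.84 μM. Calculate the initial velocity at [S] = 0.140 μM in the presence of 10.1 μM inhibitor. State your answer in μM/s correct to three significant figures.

α = 1 + [I]/Ki = 1 + 10.1/2.84 = 4.556.
For a competitive inhibitor, Vmax is unchanged and the apparent Km becomes α·Km: Km,app = 0.365 μM, Vmax,app = 439 μM/s.
v = Vmax,app·[S]/(Km,app + [S]) = 439 × 0.140/(0.365 + 0.140) = 122 μM/s.

122 μM/s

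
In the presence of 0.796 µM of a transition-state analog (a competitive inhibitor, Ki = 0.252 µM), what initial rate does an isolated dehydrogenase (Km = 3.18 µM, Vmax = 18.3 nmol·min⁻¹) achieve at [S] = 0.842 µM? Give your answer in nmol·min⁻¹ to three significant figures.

1.10 nmol·min⁻¹

With α = 1 + [I]/Ki = 1 + 0.796/0.252 = 4.159, the competitive rate law is v = Vmax[S] / (αKm + [S]).
v = 18.3×0.842 / (4.159×3.18 + 0.842) = 15.41/14.07 = 1.10 nmol·min⁻¹.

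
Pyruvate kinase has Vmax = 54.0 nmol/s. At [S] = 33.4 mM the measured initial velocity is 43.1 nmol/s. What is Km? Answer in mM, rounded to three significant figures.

8.45 mM

From v = Vmax[S]/(Km+[S]), Km = [S](Vmax − v)/v.
Km = 33.4 × (54.0 − 43.1) / 43.1 = 364.1/43.1 = 8.45 mM.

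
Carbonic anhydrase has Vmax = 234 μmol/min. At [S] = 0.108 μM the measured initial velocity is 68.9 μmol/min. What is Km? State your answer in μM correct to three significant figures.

From v = Vmax[S]/(Km+[S]), Km = [S](Vmax − v)/v.
Km = 0.108 × (234 − 68.9) / 68.9 = 17.83/68.9 = 0.259 μM.

0.259 μM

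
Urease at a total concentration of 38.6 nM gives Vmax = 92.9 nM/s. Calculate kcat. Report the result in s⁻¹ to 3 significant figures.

2.41 s⁻¹

kcat = Vmax/[E]total = 92.9 nM/s / 38.6 nM = 2.41 s⁻¹.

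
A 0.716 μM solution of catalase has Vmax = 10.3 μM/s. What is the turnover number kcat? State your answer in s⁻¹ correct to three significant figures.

14.4 s⁻¹

kcat = Vmax/[E]total = 10.3 μM/s / 0.716 μM = 14.4 s⁻¹.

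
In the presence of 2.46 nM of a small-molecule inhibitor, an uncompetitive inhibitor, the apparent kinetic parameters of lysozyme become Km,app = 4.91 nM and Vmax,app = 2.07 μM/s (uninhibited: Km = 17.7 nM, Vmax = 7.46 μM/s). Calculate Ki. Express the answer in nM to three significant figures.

Uncompetitive: Vmax,app = Vmax/α (and Km,app = Km/α) with α = 1 + [I]/Ki.
α = Vmax/Vmax,app = 7.46/2.07 = 3.604.
Ki = [I]/(α − 1) = 2.46/2.604 = 0.945 nM.

0.945 nM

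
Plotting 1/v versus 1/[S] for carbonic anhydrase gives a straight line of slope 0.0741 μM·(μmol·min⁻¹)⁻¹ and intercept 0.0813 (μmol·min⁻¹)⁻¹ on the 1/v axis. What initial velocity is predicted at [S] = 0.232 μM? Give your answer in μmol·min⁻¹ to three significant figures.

The y-intercept is 1/Vmax, so Vmax = 1/0.0813 = 12.3 μmol·min⁻¹.
The slope is Km/Vmax, so Km = 0.0741 × 12.3 = 0.911 μM.
Then v = 12.3 × 0.232/(0.911 + 0.232) = 2.50 μmol·min⁻¹.

2.50 μmol·min⁻¹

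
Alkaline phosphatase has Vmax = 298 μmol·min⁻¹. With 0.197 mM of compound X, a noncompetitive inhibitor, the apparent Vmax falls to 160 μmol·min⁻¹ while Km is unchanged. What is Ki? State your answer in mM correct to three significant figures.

0.228 mM

Noncompetitive: Vmax,app = Vmax/α with α = 1 + [I]/Ki.
α = Vmax/Vmax,app = 298/160 = 1.862.
Ki = [I]/(α − 1) = 0.197/0.8625 = 0.228 mM.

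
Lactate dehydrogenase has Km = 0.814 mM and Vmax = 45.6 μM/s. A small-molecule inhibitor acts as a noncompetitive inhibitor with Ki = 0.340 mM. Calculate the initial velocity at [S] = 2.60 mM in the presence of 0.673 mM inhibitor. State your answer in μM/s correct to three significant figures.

α = 1 + [I]/Ki = 1 + 0.673/0.340 = 2.979.
For a noncompetitive inhibitor, Vmax is reduced to Vmax/α while Km is unchanged: Km,app = 0.814 mM, Vmax,app = 15.3 μM/s.
v = Vmax,app·[S]/(Km,app + [S]) = 15.3 × 2.60/(0.814 + 2.60) = 11.7 μM/s.

11.7 μM/s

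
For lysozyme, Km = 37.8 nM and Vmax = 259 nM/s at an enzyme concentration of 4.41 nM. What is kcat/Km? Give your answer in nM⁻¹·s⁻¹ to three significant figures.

kcat = Vmax/[E]total = 259/4.41 = 58.7 s⁻¹.
kcat/Km = 58.7/37.8 = 1.55 nM⁻¹·s⁻¹.

1.55 nM⁻¹·s⁻¹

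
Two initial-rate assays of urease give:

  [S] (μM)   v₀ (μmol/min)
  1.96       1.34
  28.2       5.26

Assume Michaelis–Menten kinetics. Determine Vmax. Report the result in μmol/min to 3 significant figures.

In reciprocal form, 1/v = (Km/Vmax)·(1/[S]) + 1/Vmax. The two points give (1/[S], 1/v) = (0.5102, 0.7463) and (0.03546, 0.1901).
Slope = (0.7463 − 0.1901)/(0.5102 − 0.03546) = 1.171; intercept = 0.7463 − 1.171×0.5102 = 0.1486.
Vmax = 1/intercept = 6.73 μmol/min; Km = slope × Vmax = 1.171 × 6.73 = 7.88 μM.

6.73 μmol/min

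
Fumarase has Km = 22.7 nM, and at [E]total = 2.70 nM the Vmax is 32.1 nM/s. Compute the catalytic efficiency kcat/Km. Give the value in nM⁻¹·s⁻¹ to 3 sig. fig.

kcat = Vmax/[E]total = 32.1/2.70 = 11.9 s⁻¹.
kcat/Km = 11.9/22.7 = 0.524 nM⁻¹·s⁻¹.

0.524 nM⁻¹·s⁻¹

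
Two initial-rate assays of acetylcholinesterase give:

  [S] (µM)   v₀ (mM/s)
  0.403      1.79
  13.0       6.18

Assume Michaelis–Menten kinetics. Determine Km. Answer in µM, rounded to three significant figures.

1.11 µM

In reciprocal form, 1/v = (Km/Vmax)·(1/[S]) + 1/Vmax. The two points give (1/[S], 1/v) = (2.481, 0.5587) and (0.07692, 0.1618).
Slope = (0.5587 − 0.1618)/(2.481 − 0.07692) = 0.1650; intercept = 0.5587 − 0.1650×2.481 = 0.1491.
Vmax = 1/intercept = 6.71 mM/s; Km = slope × Vmax = 0.1650 × 6.71 = 1.11 µM.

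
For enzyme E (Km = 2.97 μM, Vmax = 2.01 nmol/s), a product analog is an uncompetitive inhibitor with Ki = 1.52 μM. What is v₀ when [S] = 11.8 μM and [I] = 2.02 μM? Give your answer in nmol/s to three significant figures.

α = 1 + [I]/Ki = 1 + 2.02/1.52 = 2.329.
For an uncompetitive inhibitor, both parameters are divided by α, giving Vmax/α and Km/α: Km,app = 1.28 μM, Vmax,app = 0.863 nmol/s.
v = Vmax,app·[S]/(Km,app + [S]) = 0.863 × 11.8/(1.28 + 11.8) = 0.779 nmol/s.

0.779 nmol/s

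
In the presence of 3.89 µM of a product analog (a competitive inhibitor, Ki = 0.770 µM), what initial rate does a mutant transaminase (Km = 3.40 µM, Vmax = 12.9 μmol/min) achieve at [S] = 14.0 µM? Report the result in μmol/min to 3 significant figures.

5.22 μmol/min

With α = 1 + [I]/Ki = 1 + 3.89/0.770 = 6.052, the competitive rate law is v = Vmax[S] / (αKm + [S]).
v = 12.9×14.0 / (6.052×3.40 + 14.0) = 180.6/34.58 = 5.22 μmol/min.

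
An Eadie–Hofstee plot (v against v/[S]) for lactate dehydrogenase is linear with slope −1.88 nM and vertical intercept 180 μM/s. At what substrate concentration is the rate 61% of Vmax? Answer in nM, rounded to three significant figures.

The Eadie–Hofstee slope gives Km = 1.88 nM (slope = −Km).
v/Vmax = [S]/(Km+[S]) = 0.61 ⇒ [S] = Km·0.61/(1−0.61) = 1.88 × 1.564 = 2.94 nM.

2.94 nM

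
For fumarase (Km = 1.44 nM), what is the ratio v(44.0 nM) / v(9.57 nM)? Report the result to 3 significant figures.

Since Vmax cancels, v₂/v₁ = [S]₂(Km+[S]₁) / [S]₁(Km+[S]₂).
= 44.0×(1.44+9.57) / (9.57×(1.44+44.0)) = 484.4/434.9 = 1.11.

1.11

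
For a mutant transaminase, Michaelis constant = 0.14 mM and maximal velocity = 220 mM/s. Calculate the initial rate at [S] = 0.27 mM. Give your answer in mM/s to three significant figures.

v = Vmax·[S]/(Km + [S]) = 220 × 0.27 / (0.14 + 0.27)
  = 59.40 / 0.4100 = 145 mM/s.

145 mM/s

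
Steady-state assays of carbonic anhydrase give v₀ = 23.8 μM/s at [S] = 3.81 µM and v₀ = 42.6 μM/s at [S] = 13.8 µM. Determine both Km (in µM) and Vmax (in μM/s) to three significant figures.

From v = Vmax[S]/(Km+[S]), each point gives Vmax = v(Km+[S])/[S].
Equating: 23.8(Km+3.81)/3.81 = 42.6(Km+13.8)/13.8.
6.247·Km + 23.8 = 3.087·Km + 42.6, so (6.247 − 3.087)·Km = 42.6 − 23.8.
Km = 18.80/3.160 = 5.95 µM; then Vmax = 23.8(5.95+3.81)/3.81 = 61.0 μM/s.

Km = 5.95 µM; Vmax = 61.0 μM/s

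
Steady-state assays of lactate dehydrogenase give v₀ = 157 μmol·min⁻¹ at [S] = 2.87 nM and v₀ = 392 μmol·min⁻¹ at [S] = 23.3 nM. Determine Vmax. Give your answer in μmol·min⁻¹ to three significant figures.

From v = Vmax[S]/(Km+[S]), each point gives Vmax = v(Km+[S])/[S].
Equating: 157(Km+2.87)/2.87 = 392(Km+23.3)/23.3.
54.70·Km + 157 = 16.82·Km + 392, so (54.70 − 16.82)·Km = 392 − 157.
Km = 235.0/37.88 = 6.20 nM; then Vmax = 157(6.20+2.87)/2.87 = 496 μmol·min⁻¹.

496 μmol·min⁻¹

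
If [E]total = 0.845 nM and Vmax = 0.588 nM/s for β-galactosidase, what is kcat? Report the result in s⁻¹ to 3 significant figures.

kcat = Vmax/[E]total = 0.588 nM/s / 0.845 nM = 0.696 s⁻¹.

0.696 s⁻¹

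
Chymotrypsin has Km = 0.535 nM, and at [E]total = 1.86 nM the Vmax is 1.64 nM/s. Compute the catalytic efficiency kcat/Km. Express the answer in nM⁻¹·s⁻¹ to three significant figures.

kcat = Vmax/[E]total = 1.64/1.86 = 0.882 s⁻¹.
kcat/Km = 0.882/0.535 = 1.65 nM⁻¹·s⁻¹.

1.65 nM⁻¹·s⁻¹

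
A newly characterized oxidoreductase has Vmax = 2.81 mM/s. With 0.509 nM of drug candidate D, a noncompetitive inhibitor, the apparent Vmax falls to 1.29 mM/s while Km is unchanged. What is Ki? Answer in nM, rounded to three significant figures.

0.432 nM

Noncompetitive: Vmax,app = Vmax/α with α = 1 + [I]/Ki.
α = Vmax/Vmax,app = 2.81/1.29 = 2.178.
Since α = 1 + [I]/Ki, [I]/Ki = 2.178 − 1 = 1.178 and Ki = 0.509/1.178 = 0.432 nM.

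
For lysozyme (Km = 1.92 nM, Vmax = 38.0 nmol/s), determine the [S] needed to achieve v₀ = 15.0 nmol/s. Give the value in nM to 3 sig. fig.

The required fractional saturation is v/Vmax = 15.0/38.0 = 0.3947.
Then [S]/(Km+[S]) = 0.3947 ⇒ [S] = 1.92 × 0.3947/(1 − 0.3947) = 1.25 nM.

1.25 nM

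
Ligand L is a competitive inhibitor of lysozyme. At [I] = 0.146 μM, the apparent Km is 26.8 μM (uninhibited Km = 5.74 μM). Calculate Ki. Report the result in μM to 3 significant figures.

Competitive: Km,app = α·Km with α = 1 + [I]/Ki.
α = Km,app/Km = 26.8/5.74 = 4.669.
Ki = [I]/(α − 1) = 0.146/3.669 = 0.0398 μM.

0.0398 μM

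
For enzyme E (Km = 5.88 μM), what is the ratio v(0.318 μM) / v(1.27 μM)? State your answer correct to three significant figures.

Since Vmax cancels, v₂/v₁ = [S]₂(Km+[S]₁) / [S]₁(Km+[S]₂).
= 0.318×(5.88+1.27) / (1.27×(5.88+0.318)) = 2.274/7.871 = 0.289.

0.289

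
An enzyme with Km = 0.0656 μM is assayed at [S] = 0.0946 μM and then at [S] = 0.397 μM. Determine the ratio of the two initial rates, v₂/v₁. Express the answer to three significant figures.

The fractional saturations are [S]/(Km+[S]) = 0.0946/0.1602 = 0.5905 and 0.397/0.4626 = 0.8582.
v₂/v₁ is just their ratio: 0.8582/0.5905 = 1.45.

1.45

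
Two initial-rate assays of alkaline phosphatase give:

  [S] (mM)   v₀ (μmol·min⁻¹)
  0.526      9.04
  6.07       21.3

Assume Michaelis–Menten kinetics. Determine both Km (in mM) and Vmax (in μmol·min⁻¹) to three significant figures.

In reciprocal form, 1/v = (Km/Vmax)·(1/[S]) + 1/Vmax. The two points give (1/[S], 1/v) = (1.901, 0.1106) and (0.1647, 0.04695).
Slope = (0.1106 − 0.04695)/(1.901 − 0.1647) = 0.03667; intercept = 0.1106 − 0.03667×1.901 = 0.04091.
Vmax = 1/intercept = 24.4 μmol·min⁻¹; Km = slope × Vmax = 0.03667 × 24.4 = 0.896 mM.

Km = 0.896 mM; Vmax = 24.4 μmol·min⁻¹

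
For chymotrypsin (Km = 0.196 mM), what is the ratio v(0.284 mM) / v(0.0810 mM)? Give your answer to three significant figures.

The fractional saturations are [S]/(Km+[S]) = 0.0810/0.2770 = 0.2924 and 0.284/0.4800 = 0.5917.
v₂/v₁ is just their ratio: 0.5917/0.2924 = 2.02.

2.02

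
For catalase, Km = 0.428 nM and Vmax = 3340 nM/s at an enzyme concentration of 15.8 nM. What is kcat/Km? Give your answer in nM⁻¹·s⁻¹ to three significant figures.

kcat = Vmax/[E]total = 3340/15.8 = 211 s⁻¹.
kcat/Km = 211/0.428 = 494 nM⁻¹·s⁻¹.

494 nM⁻¹·s⁻¹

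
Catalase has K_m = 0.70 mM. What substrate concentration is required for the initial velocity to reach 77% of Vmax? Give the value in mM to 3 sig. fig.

2.34 mM

v/Vmax = [S]/(Km+[S]) = 0.77, so [S] = Km·0.77/(1 − 0.77) = 0.70 × 3.348.
[S] = 2.34 mM.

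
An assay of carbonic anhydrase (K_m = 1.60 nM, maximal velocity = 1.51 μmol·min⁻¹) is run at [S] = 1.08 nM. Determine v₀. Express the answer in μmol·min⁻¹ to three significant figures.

[S]/(Km+[S]) = 1.08/2.680 = 0.4030, the fractional saturation.
v = 0.4030 × Vmax = 0.4030 × 1.51 = 0.609 μmol·min⁻¹.

0.609 μmol·min⁻¹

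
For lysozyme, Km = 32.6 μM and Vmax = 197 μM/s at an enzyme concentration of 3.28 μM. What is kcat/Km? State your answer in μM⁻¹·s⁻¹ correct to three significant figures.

1.84 μM⁻¹·s⁻¹

kcat = Vmax/[E]total = 197/3.28 = 60.1 s⁻¹.
kcat/Km = 60.1/32.6 = 1.84 μM⁻¹·s⁻¹.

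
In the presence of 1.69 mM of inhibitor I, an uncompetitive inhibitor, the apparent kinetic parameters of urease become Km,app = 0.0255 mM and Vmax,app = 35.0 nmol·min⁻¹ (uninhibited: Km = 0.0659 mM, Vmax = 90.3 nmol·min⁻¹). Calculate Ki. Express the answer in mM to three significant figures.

1.07 mM

Uncompetitive: Vmax,app = Vmax/α (and Km,app = Km/α) with α = 1 + [I]/Ki.
α = Vmax/Vmax,app = 90.3/35.0 = 2.580.
Since α = 1 + [I]/Ki, [I]/Ki = 2.580 − 1 = 1.580 and Ki = 1.69/1.580 = 1.07 mM.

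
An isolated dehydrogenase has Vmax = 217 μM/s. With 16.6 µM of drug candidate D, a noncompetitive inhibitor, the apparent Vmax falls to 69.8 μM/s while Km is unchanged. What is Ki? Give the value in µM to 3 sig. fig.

Noncompetitive: Vmax,app = Vmax/α with α = 1 + [I]/Ki.
α = Vmax/Vmax,app = 217/69.8 = 3.109.
Ki = [I]/(α − 1) = 16.6/2.109 = 7.87 µM.

7.87 µM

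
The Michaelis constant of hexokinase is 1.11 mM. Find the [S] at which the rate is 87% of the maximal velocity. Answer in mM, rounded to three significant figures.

v/Vmax = [S]/(Km+[S]) = 0.87, so [S] = Km·0.87/(1 − 0.87) = 1.11 × 6.692.
[S] = 7.43 mM.

7.43 mM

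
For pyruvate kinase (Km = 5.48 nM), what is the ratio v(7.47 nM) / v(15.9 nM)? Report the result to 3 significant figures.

0.776

Since Vmax cancels, v₂/v₁ = [S]₂(Km+[S]₁) / [S]₁(Km+[S]₂).
= 7.47×(5.48+15.9) / (15.9×(5.48+7.47)) = 159.7/205.9 = 0.776.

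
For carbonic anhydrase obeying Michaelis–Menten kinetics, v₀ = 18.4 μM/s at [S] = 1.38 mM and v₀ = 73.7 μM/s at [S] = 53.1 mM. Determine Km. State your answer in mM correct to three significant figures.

4.63 mM

From v = Vmax[S]/(Km+[S]), each point gives Vmax = v(Km+[S])/[S].
Equating: 18.4(Km+1.38)/1.38 = 73.7(Km+53.1)/53.1.
13.33·Km + 18.4 = 1.388·Km + 73.7, so (13.33 − 1.388)·Km = 73.7 − 18.4.
Km = 55.30/11.95 = 4.63 mM; then Vmax = 18.4(4.63+1.38)/1.38 = 80.1 μM/s.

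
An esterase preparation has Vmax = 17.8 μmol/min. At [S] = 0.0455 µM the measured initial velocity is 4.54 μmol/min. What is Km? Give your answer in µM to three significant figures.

0.133 µM

From v = Vmax[S]/(Km+[S]), Km = [S](Vmax − v)/v.
Km = 0.0455 × (17.8 − 4.54) / 4.54 = 0.6033/4.54 = 0.133 µM.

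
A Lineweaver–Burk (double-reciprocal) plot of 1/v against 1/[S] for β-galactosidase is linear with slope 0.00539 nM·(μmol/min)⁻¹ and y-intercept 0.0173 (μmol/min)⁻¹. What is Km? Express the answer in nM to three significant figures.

0.312 nM

y-intercept = 1/Vmax ⇒ Vmax = 57.8 μmol/min; slope = Km/Vmax ⇒ Km = slope × Vmax.
Km = 0.00539 × 57.8 = 0.312 nM.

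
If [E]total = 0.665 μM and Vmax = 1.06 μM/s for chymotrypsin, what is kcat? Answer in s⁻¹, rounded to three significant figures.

kcat = Vmax/[E]total = 1.06 μM/s / 0.665 μM = 1.59 s⁻¹.

1.59 s⁻¹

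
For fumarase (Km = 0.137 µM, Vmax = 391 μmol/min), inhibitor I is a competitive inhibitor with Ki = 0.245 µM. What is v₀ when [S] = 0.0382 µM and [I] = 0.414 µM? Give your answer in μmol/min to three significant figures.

α = 1 + [I]/Ki = 1 + 0.414/0.245 = 2.690.
For a competitive inhibitor, Vmax is unchanged and the apparent Km becomes α·Km: Km,app = 0.369 µM, Vmax,app = 391 μmol/min.
v = Vmax,app·[S]/(Km,app + [S]) = 391 × 0.0382/(0.369 + 0.0382) = 36.7 μmol/min.

36.7 μmol/min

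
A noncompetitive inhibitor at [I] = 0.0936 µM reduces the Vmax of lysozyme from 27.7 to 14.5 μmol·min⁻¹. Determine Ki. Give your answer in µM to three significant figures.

Noncompetitive: Vmax,app = Vmax/α with α = 1 + [I]/Ki.
α = Vmax/Vmax,app = 27.7/14.5 = 1.910.
Ki = [I]/(α − 1) = 0.0936/0.9103 = 0.103 µM.

0.103 µM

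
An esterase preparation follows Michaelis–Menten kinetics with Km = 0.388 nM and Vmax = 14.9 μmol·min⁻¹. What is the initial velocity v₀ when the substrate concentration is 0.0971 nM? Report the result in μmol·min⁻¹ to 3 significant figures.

2.98 μmol·min⁻¹

v = Vmax·[S]/(Km + [S]) = 14.9 × 0.0971 / (0.388 + 0.0971)
  = 1.447 / 0.4851 = 2.98 μmol·min⁻¹.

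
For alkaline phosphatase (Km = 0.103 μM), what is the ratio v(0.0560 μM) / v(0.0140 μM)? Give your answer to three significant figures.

2.94

The fractional saturations are [S]/(Km+[S]) = 0.0140/0.1170 = 0.1197 and 0.0560/0.1590 = 0.3522.
v₂/v₁ is just their ratio: 0.3522/0.1197 = 2.94.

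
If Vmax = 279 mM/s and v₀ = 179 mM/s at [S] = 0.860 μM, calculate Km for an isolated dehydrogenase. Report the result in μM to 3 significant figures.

0.480 μM

v/Vmax = 179/279 = 0.6416 = [S]/(Km+[S]).
So Km + [S] = [S]/0.6416 = 1.340 μM, giving Km = 1.340 − 0.860 = 0.480 μM.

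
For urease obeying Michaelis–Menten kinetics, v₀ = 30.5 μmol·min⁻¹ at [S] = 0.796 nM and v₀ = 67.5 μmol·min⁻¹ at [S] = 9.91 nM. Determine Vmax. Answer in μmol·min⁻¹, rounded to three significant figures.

In reciprocal form, 1/v = (Km/Vmax)·(1/[S]) + 1/Vmax. The two points give (1/[S], 1/v) = (1.256, 0.03279) and (0.1009, 0.01481).
Slope = (0.03279 − 0.01481)/(1.256 − 0.1009) = 0.01556; intercept = 0.03279 − 0.01556×1.256 = 0.01325.
Vmax = 1/intercept = 75.5 μmol·min⁻¹; Km = slope × Vmax = 0.01556 × 75.5 = 1.17 nM.

75.5 μmol·min⁻¹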